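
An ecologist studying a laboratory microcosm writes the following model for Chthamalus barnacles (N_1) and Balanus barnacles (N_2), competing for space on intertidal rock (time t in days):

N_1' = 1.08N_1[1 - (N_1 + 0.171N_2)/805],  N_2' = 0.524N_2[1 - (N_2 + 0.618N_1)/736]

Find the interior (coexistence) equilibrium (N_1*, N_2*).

N_1* ≈ 759, N_2* ≈ 267

Setting both brackets to zero gives the nullclines N_1 + 0.171N_2 = 805 and 0.618N_1 + N_2 = 736.
Substituting N_2 = 736 - 0.618N_1 into the first: N_1(1 - 0.171·0.618) = 805 - 0.171·736.
So N_1* = 679/0.894 = 759, and then N_2* = 736 - 0.618·759 = 267.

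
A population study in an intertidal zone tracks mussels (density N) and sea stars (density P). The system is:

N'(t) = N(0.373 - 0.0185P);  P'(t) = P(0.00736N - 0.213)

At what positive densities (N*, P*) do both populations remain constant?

N* ≈ 28.9, P* ≈ 20.2

Set dP/dt = 0 with P > 0: 0.00736N - 0.213 = 0, so N* = 0.213/0.00736 = 28.9.
Set dN/dt = 0 with N > 0: 0.373 - 0.0185P = 0, so P* = 0.373/0.0185 = 20.2.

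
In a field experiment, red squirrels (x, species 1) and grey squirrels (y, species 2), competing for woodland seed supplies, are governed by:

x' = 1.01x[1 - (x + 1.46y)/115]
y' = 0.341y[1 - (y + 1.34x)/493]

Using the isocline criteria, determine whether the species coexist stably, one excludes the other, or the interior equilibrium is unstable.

species 2 excludes species 1

Compare the nullcline intercepts: K1/α12 = 115/1.46 = 78.8 < K2 = 493; K2/α21 = 493/1.34 = 368 > K1 = 115.
Since the inequalities point opposite ways, species 2 can invade but species 1 cannot.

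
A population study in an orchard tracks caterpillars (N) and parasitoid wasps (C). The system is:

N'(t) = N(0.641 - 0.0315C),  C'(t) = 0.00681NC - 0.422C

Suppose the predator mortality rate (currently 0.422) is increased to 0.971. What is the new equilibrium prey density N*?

N* ≈ 143

At the interior fixed point, setting dC/dt = 0 with C > 0 fixes N* = (predator death rate)/(NC coefficient) — independent of the other coefficients.
With the change, N* = 0.971/0.00681 = 143; it rises from 62.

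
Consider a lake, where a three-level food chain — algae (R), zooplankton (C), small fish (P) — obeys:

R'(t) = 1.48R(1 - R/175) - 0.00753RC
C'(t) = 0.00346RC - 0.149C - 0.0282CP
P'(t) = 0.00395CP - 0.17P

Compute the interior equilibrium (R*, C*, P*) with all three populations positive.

From dP/dt = 0: 0.00395C* = 0.17, so C* = 43.
From dR/dt = 0: 1.48(1 - R*/175) = 0.00753·43, giving R* = 175·(1 - 0.219) = 137.
From dC/dt = 0: 0.00346·137 - 0.149 = 0.0282P*, so P* = 0.324/0.0282 = 11.5.

R* ≈ 137, C* ≈ 43, P* ≈ 11.5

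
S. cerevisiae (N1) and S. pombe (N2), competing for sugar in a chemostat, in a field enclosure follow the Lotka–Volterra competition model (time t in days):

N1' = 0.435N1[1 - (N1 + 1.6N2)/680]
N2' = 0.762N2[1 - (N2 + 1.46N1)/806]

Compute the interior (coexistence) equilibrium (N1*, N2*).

Setting both brackets to zero gives the nullclines N1 + 1.6N2 = 680 and 1.46N1 + N2 = 806.
Substituting N2 = 806 - 1.46N1 into the first: N1(1 - 1.6·1.46) = 680 - 1.6·806.
So N1* = -610/-1.34 = 456, and then N2* = 806 - 1.46·456 = 140.

N1* ≈ 456, N2* ≈ 140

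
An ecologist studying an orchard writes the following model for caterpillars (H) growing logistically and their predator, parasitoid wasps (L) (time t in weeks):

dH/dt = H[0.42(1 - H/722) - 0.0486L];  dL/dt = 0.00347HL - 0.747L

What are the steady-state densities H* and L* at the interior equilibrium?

From dL/dt = 0 with L > 0: 0.00347H* = 0.747, so H* = 215.
Substitute into dH/dt = 0: 0.42(1 - 215/722) = 0.0486L*.
The bracket is 0.702, giving L* = 0.295/0.0486 = 6.07.

H* ≈ 215, L* ≈ 6.07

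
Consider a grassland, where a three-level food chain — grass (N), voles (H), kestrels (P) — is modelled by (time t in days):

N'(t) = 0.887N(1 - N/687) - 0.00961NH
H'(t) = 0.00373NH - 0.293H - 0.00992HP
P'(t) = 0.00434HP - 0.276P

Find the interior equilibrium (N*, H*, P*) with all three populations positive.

N* ≈ 214, H* ≈ 63.6, P* ≈ 50.8

From dP/dt = 0: 0.00434H* = 0.276, so H* = 63.6.
From dN/dt = 0: 0.887(1 - N*/687) = 0.00961·63.6, giving N* = 687·(1 - 0.689) = 214.
From dH/dt = 0: 0.00373·214 - 0.293 = 0.00992P*, so P* = 0.504/0.00992 = 50.8.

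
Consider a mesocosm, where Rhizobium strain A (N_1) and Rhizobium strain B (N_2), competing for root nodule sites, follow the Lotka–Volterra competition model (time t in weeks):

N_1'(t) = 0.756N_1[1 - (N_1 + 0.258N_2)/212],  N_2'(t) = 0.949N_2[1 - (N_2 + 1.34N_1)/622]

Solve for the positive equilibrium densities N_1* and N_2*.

Setting both brackets to zero gives the nullclines N_1 + 0.258N_2 = 212 and 1.34N_1 + N_2 = 622.
Substituting N_2 = 622 - 1.34N_1 into the first: N_1(1 - 0.258·1.34) = 212 - 0.258·622.
So N_1* = 51.5/0.654 = 78.7, and then N_2* = 622 - 1.34·78.7 = 516.

N_1* ≈ 78.7, N_2* ≈ 516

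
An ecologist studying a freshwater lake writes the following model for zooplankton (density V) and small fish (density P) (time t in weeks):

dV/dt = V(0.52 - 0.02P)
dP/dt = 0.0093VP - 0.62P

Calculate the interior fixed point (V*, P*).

Set dP/dt = 0 with P > 0: 0.0093V - 0.62 = 0, so V* = 0.62/0.0093 = 66.7.
Set dV/dt = 0 with V > 0: 0.52 - 0.02P = 0, so P* = 0.52/0.02 = 26.

V* ≈ 66.7, P* ≈ 26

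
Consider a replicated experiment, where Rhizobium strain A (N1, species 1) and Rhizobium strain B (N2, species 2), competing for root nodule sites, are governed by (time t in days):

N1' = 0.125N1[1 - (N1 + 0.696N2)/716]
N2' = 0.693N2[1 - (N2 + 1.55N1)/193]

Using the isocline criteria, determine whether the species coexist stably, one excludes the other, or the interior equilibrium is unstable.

Compare the nullcline intercepts: K1/α12 = 716/0.696 = 1030 > K2 = 193; K2/α21 = 193/1.55 = 125 < K1 = 716.
Since the inequalities point opposite ways, species 1 can invade but species 2 cannot.

species 1 excludes species 2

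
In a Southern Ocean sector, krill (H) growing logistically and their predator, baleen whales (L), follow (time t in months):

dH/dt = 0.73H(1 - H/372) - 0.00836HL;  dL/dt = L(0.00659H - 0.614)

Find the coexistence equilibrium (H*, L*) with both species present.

From dL/dt = 0 with L > 0: 0.00659H* = 0.614, so H* = 93.2.
Substitute into dH/dt = 0: 0.73(1 - 93.2/372) = 0.00836L*.
The bracket is 0.75, giving L* = 0.547/0.00836 = 65.5.

H* ≈ 93.2, L* ≈ 65.5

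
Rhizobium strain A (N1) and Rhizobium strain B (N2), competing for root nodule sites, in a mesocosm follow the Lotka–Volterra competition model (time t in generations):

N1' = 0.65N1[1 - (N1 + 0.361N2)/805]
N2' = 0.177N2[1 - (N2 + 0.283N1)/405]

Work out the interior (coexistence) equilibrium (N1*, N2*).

N1* ≈ 734, N2* ≈ 197

Setting both brackets to zero gives the nullclines N1 + 0.361N2 = 805 and 0.283N1 + N2 = 405.
Substituting N2 = 405 - 0.283N1 into the first: N1(1 - 0.361·0.283) = 805 - 0.361·405.
So N1* = 659/0.898 = 734, and then N2* = 405 - 0.283·734 = 197.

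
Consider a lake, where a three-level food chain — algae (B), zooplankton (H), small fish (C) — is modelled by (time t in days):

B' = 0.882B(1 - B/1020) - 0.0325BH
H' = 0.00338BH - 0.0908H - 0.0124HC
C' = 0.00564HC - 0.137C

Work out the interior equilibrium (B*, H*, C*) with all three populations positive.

B* ≈ 107, H* ≈ 24.3, C* ≈ 21.9

From dC/dt = 0: 0.00564H* = 0.137, so H* = 24.3.
From dB/dt = 0: 0.882(1 - B*/1020) = 0.0325·24.3, giving B* = 1020·(1 - 0.895) = 107.
From dH/dt = 0: 0.00338·107 - 0.0908 = 0.0124C*, so C* = 0.271/0.0124 = 21.9.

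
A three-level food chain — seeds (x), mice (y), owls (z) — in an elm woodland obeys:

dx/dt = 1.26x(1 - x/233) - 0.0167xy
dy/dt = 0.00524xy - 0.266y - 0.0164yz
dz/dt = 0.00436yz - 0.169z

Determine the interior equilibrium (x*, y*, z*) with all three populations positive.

From dz/dt = 0: 0.00436y* = 0.169, so y* = 38.8.
From dx/dt = 0: 1.26(1 - x*/233) = 0.0167·38.8, giving x* = 233·(1 - 0.514) = 113.
From dy/dt = 0: 0.00524·113 - 0.266 = 0.0164z*, so z* = 0.328/0.0164 = 20.

x* ≈ 113, y* ≈ 38.8, z* ≈ 20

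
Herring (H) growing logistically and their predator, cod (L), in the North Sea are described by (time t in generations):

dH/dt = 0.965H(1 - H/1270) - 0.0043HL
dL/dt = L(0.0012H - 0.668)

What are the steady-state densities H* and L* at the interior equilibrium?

From dL/dt = 0 with L > 0: 0.0012H* = 0.668, so H* = 557.
Substitute into dH/dt = 0: 0.965(1 - 557/1270) = 0.0043L*.
The bracket is 0.562, giving L* = 0.542/0.0043 = 126.

H* ≈ 557, L* ≈ 126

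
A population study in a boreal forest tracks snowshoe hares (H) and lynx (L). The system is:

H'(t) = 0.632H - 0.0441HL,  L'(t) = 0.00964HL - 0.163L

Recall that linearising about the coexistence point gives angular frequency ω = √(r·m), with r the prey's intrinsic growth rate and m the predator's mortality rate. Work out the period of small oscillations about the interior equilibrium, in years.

T ≈ 19.6 years

Here r = 0.632 and m = 0.163, so r·m = 0.103.
ω = √0.103 = 0.321 per year, hence T = 2π/ω ≈ 19.6 years.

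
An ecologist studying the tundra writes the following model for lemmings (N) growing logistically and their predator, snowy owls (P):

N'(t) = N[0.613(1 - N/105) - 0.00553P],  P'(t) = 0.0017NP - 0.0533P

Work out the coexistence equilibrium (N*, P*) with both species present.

From dP/dt = 0 with P > 0: 0.0017N* = 0.0533, so N* = 31.4.
Substitute into dN/dt = 0: 0.613(1 - 31.4/105) = 0.00553P*.
The bracket is 0.701, giving P* = 0.43/0.00553 = 77.8.

N* ≈ 31.4, P* ≈ 77.8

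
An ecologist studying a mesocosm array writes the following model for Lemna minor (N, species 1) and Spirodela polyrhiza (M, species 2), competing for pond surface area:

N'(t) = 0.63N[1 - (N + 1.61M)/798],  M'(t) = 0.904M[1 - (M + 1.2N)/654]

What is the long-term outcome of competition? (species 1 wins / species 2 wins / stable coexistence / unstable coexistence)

Compare the nullcline intercepts: K1/α12 = 798/1.61 = 496 < K2 = 654; K2/α21 = 654/1.2 = 545 < K1 = 798.
Since both are reversed, neither can invade when rare; the interior point is a saddle.

unstable coexistence (outcome depends on initial conditions)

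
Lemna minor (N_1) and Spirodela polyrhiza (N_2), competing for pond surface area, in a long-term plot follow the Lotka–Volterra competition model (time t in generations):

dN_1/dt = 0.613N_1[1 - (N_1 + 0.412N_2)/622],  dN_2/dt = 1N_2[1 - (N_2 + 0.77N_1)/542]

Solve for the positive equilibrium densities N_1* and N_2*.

N_1* ≈ 584, N_2* ≈ 92.4

Setting both brackets to zero gives the nullclines N_1 + 0.412N_2 = 622 and 0.77N_1 + N_2 = 542.
Substituting N_2 = 542 - 0.77N_1 into the first: N_1(1 - 0.412·0.77) = 622 - 0.412·542.
So N_1* = 399/0.683 = 584, and then N_2* = 542 - 0.77·584 = 92.4.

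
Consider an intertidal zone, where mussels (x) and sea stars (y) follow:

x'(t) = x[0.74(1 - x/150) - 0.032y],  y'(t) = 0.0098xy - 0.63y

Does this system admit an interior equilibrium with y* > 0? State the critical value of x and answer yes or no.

Threshold x = 64.3; K > 64.3, so yes, the predator persists.

The predator equation gives dy/dt > 0 only when x > 0.63/0.0098 = 64.3.
Without the predator, x → K = 150. Since 150 > 64.3, the predator can invade and persist.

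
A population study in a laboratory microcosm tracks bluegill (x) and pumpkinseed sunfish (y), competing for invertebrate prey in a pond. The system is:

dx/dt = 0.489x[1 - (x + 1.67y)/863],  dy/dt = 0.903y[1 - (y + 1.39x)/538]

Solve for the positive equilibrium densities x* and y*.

Setting both brackets to zero gives the nullclines x + 1.67y = 863 and 1.39x + y = 538.
Substituting y = 538 - 1.39x into the first: x(1 - 1.67·1.39) = 863 - 1.67·538.
So x* = -35.5/-1.32 = 26.8, and then y* = 538 - 1.39·26.8 = 501.

x* ≈ 26.8, y* ≈ 501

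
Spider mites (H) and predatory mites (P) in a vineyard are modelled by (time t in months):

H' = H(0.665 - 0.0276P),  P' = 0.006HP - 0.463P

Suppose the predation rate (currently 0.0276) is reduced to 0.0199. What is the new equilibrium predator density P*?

P* ≈ 33.4

At the interior fixed point, setting dH/dt = 0 with H > 0 fixes P* = (prey growth rate)/(HP coefficient) — independent of the other coefficients.
With the change, P* = 0.665/0.0199 = 33.4; it rises from 24.1.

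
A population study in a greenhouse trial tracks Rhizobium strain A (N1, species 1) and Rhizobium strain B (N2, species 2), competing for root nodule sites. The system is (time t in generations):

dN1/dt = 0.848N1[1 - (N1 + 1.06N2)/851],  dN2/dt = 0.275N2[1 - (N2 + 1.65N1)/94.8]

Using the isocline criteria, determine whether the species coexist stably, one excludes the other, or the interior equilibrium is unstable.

species 1 excludes species 2

Compare the nullcline intercepts: K1/α12 = 851/1.06 = 803 > K2 = 94.8; K2/α21 = 94.8/1.65 = 57.5 < K1 = 851.
Since the inequalities point opposite ways, species 1 can invade but species 2 cannot.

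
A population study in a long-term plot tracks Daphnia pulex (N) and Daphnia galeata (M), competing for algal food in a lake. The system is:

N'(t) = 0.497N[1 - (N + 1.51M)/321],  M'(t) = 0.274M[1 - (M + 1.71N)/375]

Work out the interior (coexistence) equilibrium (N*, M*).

N* ≈ 155, M* ≈ 110

Setting both brackets to zero gives the nullclines N + 1.51M = 321 and 1.71N + M = 375.
Substituting M = 375 - 1.71N into the first: N(1 - 1.51·1.71) = 321 - 1.51·375.
So N* = -245/-1.58 = 155, and then M* = 375 - 1.71·155 = 110.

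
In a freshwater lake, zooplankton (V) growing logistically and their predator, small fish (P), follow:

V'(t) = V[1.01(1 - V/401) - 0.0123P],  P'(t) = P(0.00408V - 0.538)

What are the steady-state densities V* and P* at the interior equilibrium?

V* ≈ 132, P* ≈ 55.1

From dP/dt = 0 with P > 0: 0.00408V* = 0.538, so V* = 132.
Substitute into dV/dt = 0: 1.01(1 - 132/401) = 0.0123P*.
The bracket is 0.671, giving P* = 0.678/0.0123 = 55.1.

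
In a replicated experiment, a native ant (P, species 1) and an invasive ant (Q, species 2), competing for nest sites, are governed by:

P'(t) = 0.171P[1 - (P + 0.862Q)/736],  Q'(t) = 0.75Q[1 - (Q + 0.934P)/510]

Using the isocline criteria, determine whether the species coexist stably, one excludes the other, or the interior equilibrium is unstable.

Compare the nullcline intercepts: K1/α12 = 736/0.862 = 854 > K2 = 510; K2/α21 = 510/0.934 = 546 < K1 = 736.
Since the inequalities point opposite ways, species 1 can invade but species 2 cannot.

species 1 excludes species 2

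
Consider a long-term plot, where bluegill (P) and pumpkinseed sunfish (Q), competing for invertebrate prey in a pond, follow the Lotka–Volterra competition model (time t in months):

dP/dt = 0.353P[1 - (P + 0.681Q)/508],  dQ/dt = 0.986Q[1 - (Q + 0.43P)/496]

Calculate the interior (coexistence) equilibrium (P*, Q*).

P* ≈ 241, Q* ≈ 392

Setting both brackets to zero gives the nullclines P + 0.681Q = 508 and 0.43P + Q = 496.
Substituting Q = 496 - 0.43P into the first: P(1 - 0.681·0.43) = 508 - 0.681·496.
So P* = 170/0.707 = 241, and then Q* = 496 - 0.43·241 = 392.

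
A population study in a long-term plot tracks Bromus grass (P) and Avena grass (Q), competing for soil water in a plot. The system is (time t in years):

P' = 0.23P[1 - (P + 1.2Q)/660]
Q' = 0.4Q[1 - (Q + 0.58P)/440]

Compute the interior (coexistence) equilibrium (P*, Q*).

Setting both brackets to zero gives the nullclines P + 1.2Q = 660 and 0.58P + Q = 440.
Substituting Q = 440 - 0.58P into the first: P(1 - 1.2·0.58) = 660 - 1.2·440.
So P* = 132/0.304 = 434, and then Q* = 440 - 0.58·434 = 188.

P* ≈ 434, Q* ≈ 188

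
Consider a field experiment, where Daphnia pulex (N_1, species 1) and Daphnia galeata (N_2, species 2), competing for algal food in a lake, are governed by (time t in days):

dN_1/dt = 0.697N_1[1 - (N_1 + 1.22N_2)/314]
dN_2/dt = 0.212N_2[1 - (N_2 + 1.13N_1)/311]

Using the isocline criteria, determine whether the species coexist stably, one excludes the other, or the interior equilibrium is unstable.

unstable coexistence (outcome depends on initial conditions)

Compare the nullcline intercepts: K1/α12 = 314/1.22 = 257 < K2 = 311; K2/α21 = 311/1.13 = 275 < K1 = 314.
Since both are reversed, neither can invade when rare; the interior point is a saddle.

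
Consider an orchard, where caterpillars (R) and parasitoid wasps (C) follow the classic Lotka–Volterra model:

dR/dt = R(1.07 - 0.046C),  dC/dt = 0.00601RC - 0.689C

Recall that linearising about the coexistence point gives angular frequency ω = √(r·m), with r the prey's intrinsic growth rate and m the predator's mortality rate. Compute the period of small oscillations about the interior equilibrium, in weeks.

T ≈ 7.32 weeks

Here r = 1.07 and m = 0.689, so r·m = 0.737.
ω = √0.737 = 0.859 per week, hence T = 2π/ω ≈ 7.32 weeks.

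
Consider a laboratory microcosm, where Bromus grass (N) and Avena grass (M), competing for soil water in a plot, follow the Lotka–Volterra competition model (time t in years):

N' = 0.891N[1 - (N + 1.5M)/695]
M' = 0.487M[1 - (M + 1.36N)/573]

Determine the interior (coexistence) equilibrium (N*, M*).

N* ≈ 158, M* ≈ 358

Setting both brackets to zero gives the nullclines N + 1.5M = 695 and 1.36N + M = 573.
Substituting M = 573 - 1.36N into the first: N(1 - 1.5·1.36) = 695 - 1.5·573.
So N* = -164/-1.04 = 158, and then M* = 573 - 1.36·158 = 358.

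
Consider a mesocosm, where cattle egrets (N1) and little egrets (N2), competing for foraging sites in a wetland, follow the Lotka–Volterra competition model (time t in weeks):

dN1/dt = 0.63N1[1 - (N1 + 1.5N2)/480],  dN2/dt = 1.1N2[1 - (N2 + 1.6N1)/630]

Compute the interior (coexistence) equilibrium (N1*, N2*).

Setting both brackets to zero gives the nullclines N1 + 1.5N2 = 480 and 1.6N1 + N2 = 630.
Substituting N2 = 630 - 1.6N1 into the first: N1(1 - 1.5·1.6) = 480 - 1.5·630.
So N1* = -465/-1.4 = 332, and then N2* = 630 - 1.6·332 = 98.6.

N1* ≈ 332, N2* ≈ 98.6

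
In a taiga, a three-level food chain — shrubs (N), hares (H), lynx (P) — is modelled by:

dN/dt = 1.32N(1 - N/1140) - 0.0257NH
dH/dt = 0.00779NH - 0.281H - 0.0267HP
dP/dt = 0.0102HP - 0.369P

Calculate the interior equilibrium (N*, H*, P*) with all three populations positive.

N* ≈ 337, H* ≈ 36.2, P* ≈ 87.8

From dP/dt = 0: 0.0102H* = 0.369, so H* = 36.2.
From dN/dt = 0: 1.32(1 - N*/1140) = 0.0257·36.2, giving N* = 1140·(1 - 0.704) = 337.
From dH/dt = 0: 0.00779·337 - 0.281 = 0.0267P*, so P* = 2.34/0.0267 = 87.8.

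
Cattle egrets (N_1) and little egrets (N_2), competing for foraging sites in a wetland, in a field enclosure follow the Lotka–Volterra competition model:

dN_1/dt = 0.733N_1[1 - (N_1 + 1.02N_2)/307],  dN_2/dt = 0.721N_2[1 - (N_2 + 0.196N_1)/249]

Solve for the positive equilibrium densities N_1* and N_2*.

Setting both brackets to zero gives the nullclines N_1 + 1.02N_2 = 307 and 0.196N_1 + N_2 = 249.
Substituting N_2 = 249 - 0.196N_1 into the first: N_1(1 - 1.02·0.196) = 307 - 1.02·249.
So N_1* = 53/0.8 = 66.3, and then N_2* = 249 - 0.196·66.3 = 236.

N_1* ≈ 66.3, N_2* ≈ 236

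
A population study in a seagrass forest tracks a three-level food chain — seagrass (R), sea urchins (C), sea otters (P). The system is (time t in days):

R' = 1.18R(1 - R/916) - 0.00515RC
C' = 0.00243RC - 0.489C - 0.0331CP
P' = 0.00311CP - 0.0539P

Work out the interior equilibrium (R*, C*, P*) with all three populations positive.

R* ≈ 847, C* ≈ 17.3, P* ≈ 47.4

From dP/dt = 0: 0.00311C* = 0.0539, so C* = 17.3.
From dR/dt = 0: 1.18(1 - R*/916) = 0.00515·17.3, giving R* = 916·(1 - 0.0756) = 847.
From dC/dt = 0: 0.00243·847 - 0.489 = 0.0331P*, so P* = 1.57/0.0331 = 47.4.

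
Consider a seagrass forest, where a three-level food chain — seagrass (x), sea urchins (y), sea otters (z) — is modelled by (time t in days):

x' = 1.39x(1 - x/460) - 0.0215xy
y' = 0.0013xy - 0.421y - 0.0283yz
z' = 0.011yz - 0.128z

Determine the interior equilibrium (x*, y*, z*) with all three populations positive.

x* ≈ 377, y* ≈ 11.6, z* ≈ 2.45

From dz/dt = 0: 0.011y* = 0.128, so y* = 11.6.
From dx/dt = 0: 1.39(1 - x*/460) = 0.0215·11.6, giving x* = 460·(1 - 0.18) = 377.
From dy/dt = 0: 0.0013·377 - 0.421 = 0.0283z*, so z* = 0.0694/0.0283 = 2.45.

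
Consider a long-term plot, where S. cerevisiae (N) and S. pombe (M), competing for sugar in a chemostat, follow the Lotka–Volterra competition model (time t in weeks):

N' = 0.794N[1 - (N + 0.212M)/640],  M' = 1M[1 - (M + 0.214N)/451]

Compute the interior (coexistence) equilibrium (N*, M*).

N* ≈ 570, M* ≈ 329

Setting both brackets to zero gives the nullclines N + 0.212M = 640 and 0.214N + M = 451.
Substituting M = 451 - 0.214N into the first: N(1 - 0.212·0.214) = 640 - 0.212·451.
So N* = 544/0.955 = 570, and then M* = 451 - 0.214·570 = 329.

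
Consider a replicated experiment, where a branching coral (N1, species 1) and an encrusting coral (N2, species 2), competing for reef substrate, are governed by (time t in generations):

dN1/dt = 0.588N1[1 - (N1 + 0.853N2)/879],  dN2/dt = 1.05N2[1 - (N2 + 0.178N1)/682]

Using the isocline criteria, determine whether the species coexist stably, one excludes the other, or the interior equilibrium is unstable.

Compare the nullcline intercepts: K1/α12 = 879/0.853 = 1030 > K2 = 682; K2/α21 = 682/0.178 = 3830 > K1 = 879.
Since both inequalities hold, each species can invade when rare, so the interior equilibrium is stable.

stable coexistence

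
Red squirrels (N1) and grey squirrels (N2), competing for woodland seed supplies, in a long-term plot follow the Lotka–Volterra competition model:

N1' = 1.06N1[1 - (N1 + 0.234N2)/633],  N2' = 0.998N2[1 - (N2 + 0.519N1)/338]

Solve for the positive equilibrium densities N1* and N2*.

Setting both brackets to zero gives the nullclines N1 + 0.234N2 = 633 and 0.519N1 + N2 = 338.
Substituting N2 = 338 - 0.519N1 into the first: N1(1 - 0.234·0.519) = 633 - 0.234·338.
So N1* = 554/0.879 = 630, and then N2* = 338 - 0.519·630 = 10.8.

N1* ≈ 630, N2* ≈ 10.8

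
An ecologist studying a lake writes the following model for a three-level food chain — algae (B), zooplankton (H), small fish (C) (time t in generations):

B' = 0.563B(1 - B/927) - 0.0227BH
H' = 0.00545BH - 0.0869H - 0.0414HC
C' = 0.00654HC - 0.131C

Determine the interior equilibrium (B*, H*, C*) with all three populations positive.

B* ≈ 178, H* ≈ 20, C* ≈ 21.4

From dC/dt = 0: 0.00654H* = 0.131, so H* = 20.
From dB/dt = 0: 0.563(1 - B*/927) = 0.0227·20, giving B* = 927·(1 - 0.808) = 178.
From dH/dt = 0: 0.00545·178 - 0.0869 = 0.0414C*, so C* = 0.885/0.0414 = 21.4.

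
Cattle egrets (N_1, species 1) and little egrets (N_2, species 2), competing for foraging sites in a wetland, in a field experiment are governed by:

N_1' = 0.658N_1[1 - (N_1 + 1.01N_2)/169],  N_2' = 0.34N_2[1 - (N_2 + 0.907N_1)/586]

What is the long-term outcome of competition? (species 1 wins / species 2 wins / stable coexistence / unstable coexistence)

Compare the nullcline intercepts: K1/α12 = 169/1.01 = 167 < K2 = 586; K2/α21 = 586/0.907 = 646 > K1 = 169.
Since the inequalities point opposite ways, species 2 can invade but species 1 cannot.

species 2 excludes species 1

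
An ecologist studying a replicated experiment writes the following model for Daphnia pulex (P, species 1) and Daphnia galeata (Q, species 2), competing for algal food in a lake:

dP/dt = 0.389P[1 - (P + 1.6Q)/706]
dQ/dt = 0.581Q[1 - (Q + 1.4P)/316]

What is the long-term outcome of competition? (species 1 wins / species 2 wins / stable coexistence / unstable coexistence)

species 1 excludes species 2

Compare the nullcline intercepts: K1/α12 = 706/1.6 = 441 > K2 = 316; K2/α21 = 316/1.4 = 226 < K1 = 706.
Since the inequalities point opposite ways, species 1 can invade but species 2 cannot.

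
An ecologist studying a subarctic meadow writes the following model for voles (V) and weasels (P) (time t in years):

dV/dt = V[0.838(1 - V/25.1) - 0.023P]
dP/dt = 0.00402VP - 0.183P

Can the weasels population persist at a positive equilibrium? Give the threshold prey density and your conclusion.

The predator equation gives dP/dt > 0 only when V > 0.183/0.00402 = 45.5.
Without the predator, V → K = 25.1. Since 25.1 < 45.5, the predator cannot invade.

Threshold V = 45.5; K < 45.5, so no, the predator goes extinct.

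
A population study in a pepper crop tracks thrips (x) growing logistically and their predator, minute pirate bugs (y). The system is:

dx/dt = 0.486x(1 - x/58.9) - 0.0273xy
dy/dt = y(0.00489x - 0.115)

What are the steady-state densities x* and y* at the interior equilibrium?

From dy/dt = 0 with y > 0: 0.00489x* = 0.115, so x* = 23.5.
Substitute into dx/dt = 0: 0.486(1 - 23.5/58.9) = 0.0273y*.
The bracket is 0.601, giving y* = 0.292/0.0273 = 10.7.

x* ≈ 23.5, y* ≈ 10.7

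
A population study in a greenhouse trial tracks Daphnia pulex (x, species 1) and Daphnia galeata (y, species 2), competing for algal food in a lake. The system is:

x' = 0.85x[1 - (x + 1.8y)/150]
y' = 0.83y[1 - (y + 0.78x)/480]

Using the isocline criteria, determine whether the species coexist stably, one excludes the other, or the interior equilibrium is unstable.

Compare the nullcline intercepts: K1/α12 = 150/1.8 = 83.3 < K2 = 480; K2/α21 = 480/0.78 = 615 > K1 = 150.
Since the inequalities point opposite ways, species 2 can invade but species 1 cannot.

species 2 excludes species 1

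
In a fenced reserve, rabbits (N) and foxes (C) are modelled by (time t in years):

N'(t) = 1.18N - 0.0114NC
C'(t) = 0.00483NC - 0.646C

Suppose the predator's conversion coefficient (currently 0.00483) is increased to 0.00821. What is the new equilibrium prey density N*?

At the interior fixed point, setting dC/dt = 0 with C > 0 fixes N* = (predator death rate)/(NC coefficient) — independent of the other coefficients.
With the change, N* = 0.646/0.00821 = 78.7; it falls from 134.

N* ≈ 78.7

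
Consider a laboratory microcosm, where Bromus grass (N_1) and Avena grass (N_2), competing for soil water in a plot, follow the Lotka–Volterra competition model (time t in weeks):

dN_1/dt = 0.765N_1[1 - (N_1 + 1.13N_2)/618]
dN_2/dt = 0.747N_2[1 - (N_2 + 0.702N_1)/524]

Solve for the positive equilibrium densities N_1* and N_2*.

N_1* ≈ 125, N_2* ≈ 436

Setting both brackets to zero gives the nullclines N_1 + 1.13N_2 = 618 and 0.702N_1 + N_2 = 524.
Substituting N_2 = 524 - 0.702N_1 into the first: N_1(1 - 1.13·0.702) = 618 - 1.13·524.
So N_1* = 25.9/0.207 = 125, and then N_2* = 524 - 0.702·125 = 436.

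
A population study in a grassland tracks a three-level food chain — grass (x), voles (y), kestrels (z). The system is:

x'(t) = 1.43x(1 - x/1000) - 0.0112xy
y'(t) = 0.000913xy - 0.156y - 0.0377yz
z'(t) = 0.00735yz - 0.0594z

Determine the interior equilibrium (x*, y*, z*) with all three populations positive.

x* ≈ 937, y* ≈ 8.08, z* ≈ 18.5

From dz/dt = 0: 0.00735y* = 0.0594, so y* = 8.08.
From dx/dt = 0: 1.43(1 - x*/1000) = 0.0112·8.08, giving x* = 1000·(1 - 0.0633) = 937.
From dy/dt = 0: 0.000913·937 - 0.156 = 0.0377z*, so z* = 0.699/0.0377 = 18.5.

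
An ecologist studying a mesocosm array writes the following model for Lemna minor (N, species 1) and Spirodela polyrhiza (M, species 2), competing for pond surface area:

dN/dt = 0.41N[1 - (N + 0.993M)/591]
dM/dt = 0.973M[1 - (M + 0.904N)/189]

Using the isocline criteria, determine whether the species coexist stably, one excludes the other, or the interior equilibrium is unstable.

species 1 excludes species 2

Compare the nullcline intercepts: K1/α12 = 591/0.993 = 595 > K2 = 189; K2/α21 = 189/0.904 = 209 < K1 = 591.
Since the inequalities point opposite ways, species 1 can invade but species 2 cannot.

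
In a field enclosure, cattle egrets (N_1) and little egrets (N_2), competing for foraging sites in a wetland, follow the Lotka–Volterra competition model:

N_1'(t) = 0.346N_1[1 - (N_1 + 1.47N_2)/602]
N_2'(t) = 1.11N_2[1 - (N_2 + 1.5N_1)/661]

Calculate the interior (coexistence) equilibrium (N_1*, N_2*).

N_1* ≈ 307, N_2* ≈ 201

Setting both brackets to zero gives the nullclines N_1 + 1.47N_2 = 602 and 1.5N_1 + N_2 = 661.
Substituting N_2 = 661 - 1.5N_1 into the first: N_1(1 - 1.47·1.5) = 602 - 1.47·661.
So N_1* = -370/-1.21 = 307, and then N_2* = 661 - 1.5·307 = 201.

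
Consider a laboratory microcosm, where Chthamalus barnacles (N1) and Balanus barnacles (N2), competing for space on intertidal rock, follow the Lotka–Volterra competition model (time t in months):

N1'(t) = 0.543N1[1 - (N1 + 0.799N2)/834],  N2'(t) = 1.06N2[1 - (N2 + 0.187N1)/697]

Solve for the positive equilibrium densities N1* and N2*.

Setting both brackets to zero gives the nullclines N1 + 0.799N2 = 834 and 0.187N1 + N2 = 697.
Substituting N2 = 697 - 0.187N1 into the first: N1(1 - 0.799·0.187) = 834 - 0.799·697.
So N1* = 277/0.851 = 326, and then N2* = 697 - 0.187·326 = 636.

N1* ≈ 326, N2* ≈ 636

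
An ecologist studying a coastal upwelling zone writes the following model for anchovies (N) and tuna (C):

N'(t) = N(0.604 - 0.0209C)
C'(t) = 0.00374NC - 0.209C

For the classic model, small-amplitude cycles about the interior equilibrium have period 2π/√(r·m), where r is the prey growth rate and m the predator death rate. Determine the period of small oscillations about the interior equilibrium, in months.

Here r = 0.604 and m = 0.209, so r·m = 0.126.
ω = √0.126 = 0.355 per month, hence T = 2π/ω ≈ 17.7 months.

T ≈ 17.7 months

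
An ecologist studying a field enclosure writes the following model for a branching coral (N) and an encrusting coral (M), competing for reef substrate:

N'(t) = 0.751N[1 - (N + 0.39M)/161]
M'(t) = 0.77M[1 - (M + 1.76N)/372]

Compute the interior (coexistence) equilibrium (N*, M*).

N* ≈ 50.8, M* ≈ 283

Setting both brackets to zero gives the nullclines N + 0.39M = 161 and 1.76N + M = 372.
Substituting M = 372 - 1.76N into the first: N(1 - 0.39·1.76) = 161 - 0.39·372.
So N* = 15.9/0.314 = 50.8, and then M* = 372 - 1.76·50.8 = 283.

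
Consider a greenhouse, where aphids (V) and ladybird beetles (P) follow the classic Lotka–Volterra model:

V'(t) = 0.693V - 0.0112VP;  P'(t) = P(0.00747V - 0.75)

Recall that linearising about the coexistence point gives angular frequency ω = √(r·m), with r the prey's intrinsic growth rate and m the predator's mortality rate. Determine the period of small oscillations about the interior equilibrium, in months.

T ≈ 8.72 months

Here r = 0.693 and m = 0.75, so r·m = 0.52.
ω = √0.52 = 0.721 per month, hence T = 2π/ω ≈ 8.72 months.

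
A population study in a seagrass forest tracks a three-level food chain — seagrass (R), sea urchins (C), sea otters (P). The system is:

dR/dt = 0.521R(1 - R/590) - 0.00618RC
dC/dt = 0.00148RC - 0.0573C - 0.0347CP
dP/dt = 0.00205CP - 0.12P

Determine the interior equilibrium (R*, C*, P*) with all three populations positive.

From dP/dt = 0: 0.00205C* = 0.12, so C* = 58.5.
From dR/dt = 0: 0.521(1 - R*/590) = 0.00618·58.5, giving R* = 590·(1 - 0.694) = 180.
From dC/dt = 0: 0.00148·180 - 0.0573 = 0.0347P*, so P* = 0.21/0.0347 = 6.04.

R* ≈ 180, C* ≈ 58.5, P* ≈ 6.04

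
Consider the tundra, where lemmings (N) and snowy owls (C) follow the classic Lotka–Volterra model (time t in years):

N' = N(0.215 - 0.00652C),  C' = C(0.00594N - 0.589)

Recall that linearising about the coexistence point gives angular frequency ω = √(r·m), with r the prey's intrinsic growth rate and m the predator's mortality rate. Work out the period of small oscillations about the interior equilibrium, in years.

T ≈ 17.7 years

Here r = 0.215 and m = 0.589, so r·m = 0.127.
ω = √0.127 = 0.356 per year, hence T = 2π/ω ≈ 17.7 years.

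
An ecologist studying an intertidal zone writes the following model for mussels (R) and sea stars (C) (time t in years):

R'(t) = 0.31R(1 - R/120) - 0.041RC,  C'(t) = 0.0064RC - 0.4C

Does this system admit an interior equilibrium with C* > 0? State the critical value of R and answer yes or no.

Threshold R = 62.5; K > 62.5, so yes, the predator persists.

The predator equation gives dC/dt > 0 only when R > 0.4/0.0064 = 62.5.
Without the predator, R → K = 120. Since 120 > 62.5, the predator can invade and persist.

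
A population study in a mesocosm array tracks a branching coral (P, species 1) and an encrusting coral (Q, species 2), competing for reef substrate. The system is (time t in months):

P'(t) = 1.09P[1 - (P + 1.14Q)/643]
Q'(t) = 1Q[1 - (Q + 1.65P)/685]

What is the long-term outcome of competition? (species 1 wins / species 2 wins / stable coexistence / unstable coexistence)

unstable coexistence (outcome depends on initial conditions)

Compare the nullcline intercepts: K1/α12 = 643/1.14 = 564 < K2 = 685; K2/α21 = 685/1.65 = 415 < K1 = 643.
Since both are reversed, neither can invade when rare; the interior point is a saddle.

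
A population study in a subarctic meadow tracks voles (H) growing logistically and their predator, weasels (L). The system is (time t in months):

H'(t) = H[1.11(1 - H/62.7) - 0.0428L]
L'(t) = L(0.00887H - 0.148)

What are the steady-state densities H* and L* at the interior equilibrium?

H* ≈ 16.7, L* ≈ 19

From dL/dt = 0 with L > 0: 0.00887H* = 0.148, so H* = 16.7.
Substitute into dH/dt = 0: 1.11(1 - 16.7/62.7) = 0.0428L*.
The bracket is 0.734, giving L* = 0.815/0.0428 = 19.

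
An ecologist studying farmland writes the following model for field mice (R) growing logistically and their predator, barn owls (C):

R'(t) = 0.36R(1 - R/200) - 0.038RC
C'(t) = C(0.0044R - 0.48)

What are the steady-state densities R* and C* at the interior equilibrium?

From dC/dt = 0 with C > 0: 0.0044R* = 0.48, so R* = 109.
Substitute into dR/dt = 0: 0.36(1 - 109/200) = 0.038C*.
The bracket is 0.455, giving C* = 0.164/0.038 = 4.31.

R* ≈ 109, C* ≈ 4.31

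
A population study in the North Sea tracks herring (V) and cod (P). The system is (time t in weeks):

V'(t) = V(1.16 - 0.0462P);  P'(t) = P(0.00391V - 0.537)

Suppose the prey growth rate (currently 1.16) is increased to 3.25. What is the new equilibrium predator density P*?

At the interior fixed point, setting dV/dt = 0 with V > 0 fixes P* = (prey growth rate)/(VP coefficient) — independent of the other coefficients.
With the change, P* = 3.25/0.0462 = 70.3; it rises from 25.1.

P* ≈ 70.3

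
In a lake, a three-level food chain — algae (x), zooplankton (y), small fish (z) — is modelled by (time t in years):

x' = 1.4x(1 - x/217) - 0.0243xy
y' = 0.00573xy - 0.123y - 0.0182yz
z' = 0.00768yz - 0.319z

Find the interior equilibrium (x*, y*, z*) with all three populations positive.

From dz/dt = 0: 0.00768y* = 0.319, so y* = 41.5.
From dx/dt = 0: 1.4(1 - x*/217) = 0.0243·41.5, giving x* = 217·(1 - 0.721) = 60.6.
From dy/dt = 0: 0.00573·60.6 - 0.123 = 0.0182z*, so z* = 0.224/0.0182 = 12.3.

x* ≈ 60.6, y* ≈ 41.5, z* ≈ 12.3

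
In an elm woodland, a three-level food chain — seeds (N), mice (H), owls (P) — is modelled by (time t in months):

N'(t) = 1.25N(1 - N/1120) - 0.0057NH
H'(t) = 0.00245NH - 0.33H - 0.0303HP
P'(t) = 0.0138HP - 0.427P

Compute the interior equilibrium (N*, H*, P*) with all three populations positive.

N* ≈ 962, H* ≈ 30.9, P* ≈ 66.9

From dP/dt = 0: 0.0138H* = 0.427, so H* = 30.9.
From dN/dt = 0: 1.25(1 - N*/1120) = 0.0057·30.9, giving N* = 1120·(1 - 0.141) = 962.
From dH/dt = 0: 0.00245·962 - 0.33 = 0.0303P*, so P* = 2.03/0.0303 = 66.9.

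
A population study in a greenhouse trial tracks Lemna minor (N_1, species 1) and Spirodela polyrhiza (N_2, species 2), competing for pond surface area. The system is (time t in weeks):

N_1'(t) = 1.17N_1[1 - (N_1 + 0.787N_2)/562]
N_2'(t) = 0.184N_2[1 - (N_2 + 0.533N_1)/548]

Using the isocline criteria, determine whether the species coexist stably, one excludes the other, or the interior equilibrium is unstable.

stable coexistence

Compare the nullcline intercepts: K1/α12 = 562/0.787 = 714 > K2 = 548; K2/α21 = 548/0.533 = 1030 > K1 = 562.
Since both inequalities hold, each species can invade when rare, so the interior equilibrium is stable.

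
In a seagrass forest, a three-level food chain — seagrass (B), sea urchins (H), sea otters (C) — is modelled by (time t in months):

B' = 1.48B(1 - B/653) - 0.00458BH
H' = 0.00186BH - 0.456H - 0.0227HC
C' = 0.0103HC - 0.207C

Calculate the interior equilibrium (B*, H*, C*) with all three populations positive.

B* ≈ 612, H* ≈ 20.1, C* ≈ 30.1

From dC/dt = 0: 0.0103H* = 0.207, so H* = 20.1.
From dB/dt = 0: 1.48(1 - B*/653) = 0.00458·20.1, giving B* = 653·(1 - 0.0622) = 612.
From dH/dt = 0: 0.00186·612 - 0.456 = 0.0227C*, so C* = 0.683/0.0227 = 30.1.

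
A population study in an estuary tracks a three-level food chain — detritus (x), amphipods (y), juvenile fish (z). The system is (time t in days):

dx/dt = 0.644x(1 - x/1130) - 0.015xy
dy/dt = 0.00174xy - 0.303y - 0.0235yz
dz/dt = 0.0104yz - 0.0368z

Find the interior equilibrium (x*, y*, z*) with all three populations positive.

From dz/dt = 0: 0.0104y* = 0.0368, so y* = 3.54.
From dx/dt = 0: 0.644(1 - x*/1130) = 0.015·3.54, giving x* = 1130·(1 - 0.0824) = 1040.
From dy/dt = 0: 0.00174·1040 - 0.303 = 0.0235z*, so z* = 1.5/0.0235 = 63.9.

x* ≈ 1040, y* ≈ 3.54, z* ≈ 63.9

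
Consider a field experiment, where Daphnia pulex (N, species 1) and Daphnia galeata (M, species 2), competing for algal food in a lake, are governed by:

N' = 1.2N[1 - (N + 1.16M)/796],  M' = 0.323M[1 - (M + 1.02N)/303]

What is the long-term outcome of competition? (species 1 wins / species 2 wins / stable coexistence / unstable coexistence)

Compare the nullcline intercepts: K1/α12 = 796/1.16 = 686 > K2 = 303; K2/α21 = 303/1.02 = 297 < K1 = 796.
Since the inequalities point opposite ways, species 1 can invade but species 2 cannot.

species 1 excludes species 2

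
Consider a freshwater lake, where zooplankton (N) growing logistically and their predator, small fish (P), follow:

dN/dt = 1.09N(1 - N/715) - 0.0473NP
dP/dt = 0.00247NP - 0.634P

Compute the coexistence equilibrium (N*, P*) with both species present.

N* ≈ 257, P* ≈ 14.8

From dP/dt = 0 with P > 0: 0.00247N* = 0.634, so N* = 257.
Substitute into dN/dt = 0: 1.09(1 - 257/715) = 0.0473P*.
The bracket is 0.641, giving P* = 0.699/0.0473 = 14.8.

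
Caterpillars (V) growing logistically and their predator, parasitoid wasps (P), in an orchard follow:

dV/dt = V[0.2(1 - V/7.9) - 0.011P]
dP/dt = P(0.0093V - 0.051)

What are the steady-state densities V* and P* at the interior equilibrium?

V* ≈ 5.48, P* ≈ 5.56

From dP/dt = 0 with P > 0: 0.0093V* = 0.051, so V* = 5.48.
Substitute into dV/dt = 0: 0.2(1 - 5.48/7.9) = 0.011P*.
The bracket is 0.306, giving P* = 0.0612/0.011 = 5.56.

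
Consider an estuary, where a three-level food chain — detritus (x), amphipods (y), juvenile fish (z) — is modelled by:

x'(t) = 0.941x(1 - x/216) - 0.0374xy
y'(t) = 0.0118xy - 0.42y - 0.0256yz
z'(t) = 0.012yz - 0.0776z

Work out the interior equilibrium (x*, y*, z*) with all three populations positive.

From dz/dt = 0: 0.012y* = 0.0776, so y* = 6.47.
From dx/dt = 0: 0.941(1 - x*/216) = 0.0374·6.47, giving x* = 216·(1 - 0.257) = 160.
From dy/dt = 0: 0.0118·160 - 0.42 = 0.0256z*, so z* = 1.47/0.0256 = 57.6.

x* ≈ 160, y* ≈ 6.47, z* ≈ 57.6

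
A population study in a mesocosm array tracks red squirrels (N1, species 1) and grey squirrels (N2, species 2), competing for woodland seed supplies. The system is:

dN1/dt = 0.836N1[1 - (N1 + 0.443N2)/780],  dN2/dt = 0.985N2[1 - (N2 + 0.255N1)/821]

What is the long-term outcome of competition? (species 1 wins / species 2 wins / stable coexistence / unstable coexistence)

stable coexistence

Compare the nullcline intercepts: K1/α12 = 780/0.443 = 1760 > K2 = 821; K2/α21 = 821/0.255 = 3220 > K1 = 780.
Since both inequalities hold, each species can invade when rare, so the interior equilibrium is stable.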